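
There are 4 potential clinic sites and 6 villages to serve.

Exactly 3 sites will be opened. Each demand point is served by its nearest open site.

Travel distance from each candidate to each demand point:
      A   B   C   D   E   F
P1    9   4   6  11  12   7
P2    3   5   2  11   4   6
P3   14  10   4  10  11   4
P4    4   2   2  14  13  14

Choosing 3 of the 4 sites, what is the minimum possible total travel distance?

Open {P2, P3, P4}.
  A→P2 3, B→P4 2, C→P2 2, D→P3 10, E→P2 4, F→P3 4  ⇒ total 25.
Compare {P1, P2, P3}: total 27.
Compare {P1, P2, P4}: total 28.
No size-3 selection does better; minimum is 25.

25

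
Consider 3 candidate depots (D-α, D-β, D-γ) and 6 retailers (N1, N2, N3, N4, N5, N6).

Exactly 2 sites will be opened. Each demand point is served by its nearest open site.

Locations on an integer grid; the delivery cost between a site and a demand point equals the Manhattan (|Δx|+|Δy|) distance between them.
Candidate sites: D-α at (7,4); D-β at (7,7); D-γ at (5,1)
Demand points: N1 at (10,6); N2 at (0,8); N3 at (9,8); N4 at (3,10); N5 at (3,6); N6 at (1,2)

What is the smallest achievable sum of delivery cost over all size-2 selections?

32

Open {D-β, D-γ}.
  N1→D-β 4, N2→D-β 8, N3→D-β 3, N4→D-β 7, N5→D-β 5, N6→D-γ 5  ⇒ total 32.
Compare {D-α, D-β}: total 35.
Compare {D-α, D-γ}: total 43.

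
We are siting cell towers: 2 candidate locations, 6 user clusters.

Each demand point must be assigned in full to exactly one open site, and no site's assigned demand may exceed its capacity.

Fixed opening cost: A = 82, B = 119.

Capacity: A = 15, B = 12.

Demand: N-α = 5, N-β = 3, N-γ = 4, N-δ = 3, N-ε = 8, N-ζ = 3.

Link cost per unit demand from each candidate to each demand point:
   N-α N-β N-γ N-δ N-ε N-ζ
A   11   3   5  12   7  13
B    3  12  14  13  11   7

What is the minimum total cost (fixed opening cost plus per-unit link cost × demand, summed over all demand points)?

Open {A, B}; cheapest assignment that respects the capacities:
  A (cap 15, load 15): N-β, N-γ, N-ε — cost 3×3 + 4×5 + 8×7 = 85
  B (cap 12, load 11): N-α, N-δ, N-ζ — cost 5×3 + 3×13 + 3×7 = 75
  Shipping 160, fixed 201 → total 361.
  Any other capacity-feasible assignment to {A, B} ships for at least 160.
Total demand is 26 and no other set of sites has combined capacity ≥ 26, so {A, B} is the only feasible choice of open sites. Minimum: 361.

361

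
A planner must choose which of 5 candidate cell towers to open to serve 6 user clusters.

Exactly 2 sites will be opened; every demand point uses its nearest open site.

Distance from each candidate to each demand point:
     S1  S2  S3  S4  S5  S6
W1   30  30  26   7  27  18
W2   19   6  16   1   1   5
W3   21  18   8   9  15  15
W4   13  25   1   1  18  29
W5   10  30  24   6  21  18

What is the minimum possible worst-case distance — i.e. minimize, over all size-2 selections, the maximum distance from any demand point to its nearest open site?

Open {W2, W4}.
  Farthest demand point is S1 at distance 13 (to W4); all others are ≤ 13.
With {W2, W5} the worst case is 16.
With {W3, W4} the worst case is 18.
No size-2 selection achieves below 13.

13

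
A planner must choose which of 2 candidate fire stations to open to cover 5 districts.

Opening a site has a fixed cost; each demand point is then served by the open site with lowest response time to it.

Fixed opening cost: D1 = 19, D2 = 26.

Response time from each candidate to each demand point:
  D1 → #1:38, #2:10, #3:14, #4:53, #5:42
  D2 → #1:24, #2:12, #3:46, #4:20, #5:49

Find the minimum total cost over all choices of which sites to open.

155

Open {D1, D2}: assign each demand point to its cheapest open site.
  #1→D2 24, #2→D1 10, #3→D1 14, #4→D2 20, #5→D1 42
  response time 110, fixed 45 → total 155.
Compare {D1}: response time 157 + fixed 19 = 176.
Compare {D2}: response time 151 + fixed 26 = 177.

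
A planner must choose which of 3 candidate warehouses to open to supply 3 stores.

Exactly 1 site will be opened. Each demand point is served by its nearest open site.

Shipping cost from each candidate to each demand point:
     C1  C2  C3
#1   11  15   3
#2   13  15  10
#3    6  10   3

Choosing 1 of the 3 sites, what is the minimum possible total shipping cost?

Open {#3}.
  C1→#3 6, C2→#3 10, C3→#3 3  ⇒ total 19.
Compare {#1}: total 29.
Compare {#2}: total 38.

19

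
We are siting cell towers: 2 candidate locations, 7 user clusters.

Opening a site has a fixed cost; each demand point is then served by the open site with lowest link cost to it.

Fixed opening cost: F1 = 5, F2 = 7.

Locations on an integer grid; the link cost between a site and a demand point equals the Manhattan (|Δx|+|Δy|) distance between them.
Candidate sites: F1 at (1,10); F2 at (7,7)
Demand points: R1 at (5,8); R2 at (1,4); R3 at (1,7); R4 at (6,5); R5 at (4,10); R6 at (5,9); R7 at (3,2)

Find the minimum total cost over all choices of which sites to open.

43

Open {F1, F2}: assign each demand point to its cheapest open site.
  R1→F2 3, R2→F1 6, R3→F1 3, R4→F2 3, R5→F1 3, R6→F2 4, R7→F2 9
  link cost 31, fixed 12 → total 43.
Compare {F2}: link cost 40 + fixed 7 = 47.
Compare {F1}: link cost 43 + fixed 5 = 48.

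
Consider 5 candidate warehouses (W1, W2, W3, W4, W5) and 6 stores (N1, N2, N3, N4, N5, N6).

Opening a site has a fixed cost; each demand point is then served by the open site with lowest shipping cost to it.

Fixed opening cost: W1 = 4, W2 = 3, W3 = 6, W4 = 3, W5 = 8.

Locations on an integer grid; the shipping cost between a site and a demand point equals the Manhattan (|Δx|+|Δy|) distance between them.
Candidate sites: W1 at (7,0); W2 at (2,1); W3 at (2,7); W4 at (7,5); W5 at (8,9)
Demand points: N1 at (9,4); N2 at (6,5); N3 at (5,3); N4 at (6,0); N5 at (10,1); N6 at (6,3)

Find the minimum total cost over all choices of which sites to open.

Open {W1, W4}: assign each demand point to its cheapest open site.
  N1→W4 3, N2→W4 1, N3→W4 4, N4→W1 1, N5→W1 4, N6→W4 3
  shipping cost 16, fixed 7 → total 23.
Compare {W1, W2, W4}: shipping cost 16 + fixed 10 = 26.
Compare {W4}: shipping cost 24 + fixed 3 = 27.
Compare {W2, W4}: shipping cost 23 + fixed 6 = 29.
All other subsets cost ≥ 26. Minimum total cost: 23.

23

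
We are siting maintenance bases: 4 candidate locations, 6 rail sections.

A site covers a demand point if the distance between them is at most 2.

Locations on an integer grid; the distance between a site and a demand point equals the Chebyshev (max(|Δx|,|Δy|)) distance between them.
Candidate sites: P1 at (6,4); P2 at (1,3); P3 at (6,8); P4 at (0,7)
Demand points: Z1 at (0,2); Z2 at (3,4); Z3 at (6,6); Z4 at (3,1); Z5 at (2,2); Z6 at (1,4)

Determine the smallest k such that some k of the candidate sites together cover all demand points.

Coverage sets (demand points within 2 of each site):
  P1: {Z3}
  P2: {Z1, Z2, Z4, Z5, Z6}
  P3: {Z3}
  P4: {}
No single site covers all 6 demand points.
But {P1, P2} covers everything, so the minimum is 2.

2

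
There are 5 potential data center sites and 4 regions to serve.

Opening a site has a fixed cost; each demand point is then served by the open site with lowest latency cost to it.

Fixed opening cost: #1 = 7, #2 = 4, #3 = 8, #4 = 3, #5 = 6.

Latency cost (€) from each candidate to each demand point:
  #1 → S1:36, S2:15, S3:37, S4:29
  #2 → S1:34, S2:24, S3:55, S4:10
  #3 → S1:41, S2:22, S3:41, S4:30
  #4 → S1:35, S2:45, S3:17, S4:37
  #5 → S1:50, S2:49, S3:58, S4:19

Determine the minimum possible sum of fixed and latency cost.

90

Open {#1, #2, #4}: assign each demand point to its cheapest open site.
  S1→#2 34, S2→#1 15, S3→#4 17, S4→#2 10
  latency cost 76, fixed 14 → total 90.
Compare {#2, #4}: latency cost 85 + fixed 7 = 92.
Compare {#1, #2, #4, #5}: latency cost 76 + fixed 20 = 96.
Compare {#2, #3, #4}: latency cost 83 + fixed 15 = 98.
All other subsets cost ≥ 92. Minimum total cost: 90.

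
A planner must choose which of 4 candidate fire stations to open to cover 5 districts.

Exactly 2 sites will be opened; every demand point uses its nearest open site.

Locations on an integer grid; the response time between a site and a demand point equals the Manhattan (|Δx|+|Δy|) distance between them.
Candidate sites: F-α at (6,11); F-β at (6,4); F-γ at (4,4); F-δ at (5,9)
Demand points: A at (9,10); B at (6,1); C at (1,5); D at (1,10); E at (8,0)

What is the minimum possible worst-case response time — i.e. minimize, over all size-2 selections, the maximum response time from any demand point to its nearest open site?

6

Open {F-α, F-β}.
  Farthest demand point is C at response time 6 (to F-β); all others are ≤ 6.
With {F-β, F-δ} the worst case is 6.
With {F-α, F-γ} the worst case is 8.
No size-2 selection achieves below 6.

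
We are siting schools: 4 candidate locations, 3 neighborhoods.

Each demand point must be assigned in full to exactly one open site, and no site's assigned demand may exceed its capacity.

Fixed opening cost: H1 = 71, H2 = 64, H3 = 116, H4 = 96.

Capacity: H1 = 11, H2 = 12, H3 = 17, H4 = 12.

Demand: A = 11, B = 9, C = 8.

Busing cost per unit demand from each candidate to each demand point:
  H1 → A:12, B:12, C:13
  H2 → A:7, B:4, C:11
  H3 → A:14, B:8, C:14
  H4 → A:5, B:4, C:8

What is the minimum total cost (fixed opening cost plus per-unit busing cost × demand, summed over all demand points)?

426

Open {H1, H2, H4}; cheapest assignment that respects the capacities:
  H1 (cap 11, load 8): C — cost 8×13 = 104
  H2 (cap 12, load 9): B — cost 9×4 = 36
  H4 (cap 12, load 11): A — cost 11×5 = 55
  Shipping 195, fixed 231 → total 426.
  Any other capacity-feasible assignment to {H1, H2, H4} ships for at least 195.
Compare {H2, H3}: its best feasible assignment gives total 441.
Compare {H3, H4}: its best feasible assignment gives total 451.
Every other set of open sites that can feasibly serve all demand totals ≥ 441 even under its best assignment. Minimum: 426.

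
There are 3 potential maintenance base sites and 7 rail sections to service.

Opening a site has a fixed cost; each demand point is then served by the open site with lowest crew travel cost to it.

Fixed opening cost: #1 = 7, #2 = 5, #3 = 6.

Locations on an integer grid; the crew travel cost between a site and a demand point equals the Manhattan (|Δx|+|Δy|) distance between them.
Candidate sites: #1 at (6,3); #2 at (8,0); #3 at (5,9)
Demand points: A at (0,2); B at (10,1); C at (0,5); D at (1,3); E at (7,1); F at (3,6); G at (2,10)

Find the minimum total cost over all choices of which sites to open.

Open {#1, #3}: assign each demand point to its cheapest open site.
  A→#1 7, B→#1 6, C→#1 8, D→#1 5, E→#1 3, F→#3 5, G→#3 4
  crew travel cost 38, fixed 13 → total 51.
Compare {#1, #2, #3}: crew travel cost 34 + fixed 18 = 52.
Compare {#1}: crew travel cost 46 + fixed 7 = 53.
Compare {#1, #2}: crew travel cost 42 + fixed 12 = 54.
All other subsets cost ≥ 52. Minimum total cost: 51.

51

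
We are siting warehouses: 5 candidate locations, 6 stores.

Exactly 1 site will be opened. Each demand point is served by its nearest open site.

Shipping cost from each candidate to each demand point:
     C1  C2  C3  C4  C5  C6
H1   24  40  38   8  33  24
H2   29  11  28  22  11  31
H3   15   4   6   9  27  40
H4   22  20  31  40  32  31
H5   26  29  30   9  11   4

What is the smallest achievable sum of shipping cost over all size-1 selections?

101

Open {H3}.
  C1→H3 15, C2→H3 4, C3→H3 6, C4→H3 9, C5→H3 27, C6→H3 40  ⇒ total 101.
Compare {H5}: total 109.
Compare {H2}: total 132.
No size-1 selection does better; minimum is 101.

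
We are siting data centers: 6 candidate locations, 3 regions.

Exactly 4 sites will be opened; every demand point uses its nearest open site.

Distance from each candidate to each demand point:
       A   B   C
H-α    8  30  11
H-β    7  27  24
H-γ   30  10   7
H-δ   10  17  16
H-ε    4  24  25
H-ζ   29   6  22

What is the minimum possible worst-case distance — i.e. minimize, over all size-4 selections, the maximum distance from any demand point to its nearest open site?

Open {H-α, H-β, H-γ, H-ζ}.
  Farthest demand point is A at distance 7 (to H-β); all others are ≤ 7.
With {H-α, H-γ, H-ε, H-ζ} the worst case is 7.
With {H-β, H-γ, H-δ, H-ζ} the worst case is 7.
No size-4 selection achieves below 7.

7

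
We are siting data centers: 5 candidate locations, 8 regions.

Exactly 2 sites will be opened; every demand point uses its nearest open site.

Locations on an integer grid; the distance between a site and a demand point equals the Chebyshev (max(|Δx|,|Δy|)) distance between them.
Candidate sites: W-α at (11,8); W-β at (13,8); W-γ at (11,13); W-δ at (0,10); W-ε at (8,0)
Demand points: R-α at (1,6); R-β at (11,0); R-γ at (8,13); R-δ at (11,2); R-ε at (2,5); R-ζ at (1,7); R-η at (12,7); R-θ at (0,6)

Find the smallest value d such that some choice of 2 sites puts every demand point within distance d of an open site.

8

Open {W-α, W-δ}.
  Farthest demand point is R-β at distance 8 (to W-α); all others are ≤ 8.
With {W-α, W-ε} the worst case is 8.
With {W-β, W-δ} the worst case is 8.
No size-2 selection achieves below 8.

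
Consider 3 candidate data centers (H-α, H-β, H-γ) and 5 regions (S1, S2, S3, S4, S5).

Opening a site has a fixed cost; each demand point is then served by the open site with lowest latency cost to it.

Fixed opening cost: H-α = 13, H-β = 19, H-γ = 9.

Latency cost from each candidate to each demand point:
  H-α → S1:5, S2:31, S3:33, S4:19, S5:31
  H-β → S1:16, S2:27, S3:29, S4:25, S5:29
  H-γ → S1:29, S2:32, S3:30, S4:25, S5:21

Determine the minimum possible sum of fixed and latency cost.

128

Open {H-α, H-γ}: assign each demand point to its cheapest open site.
  S1→H-α 5, S2→H-α 31, S3→H-γ 30, S4→H-α 19, S5→H-γ 21
  latency cost 106, fixed 22 → total 128.
Compare {H-α}: latency cost 119 + fixed 13 = 132.
Compare {H-α, H-β}: latency cost 109 + fixed 32 = 141.
Compare {H-α, H-β, H-γ}: latency cost 101 + fixed 41 = 142.
All other subsets cost ≥ 132. Minimum total cost: 128.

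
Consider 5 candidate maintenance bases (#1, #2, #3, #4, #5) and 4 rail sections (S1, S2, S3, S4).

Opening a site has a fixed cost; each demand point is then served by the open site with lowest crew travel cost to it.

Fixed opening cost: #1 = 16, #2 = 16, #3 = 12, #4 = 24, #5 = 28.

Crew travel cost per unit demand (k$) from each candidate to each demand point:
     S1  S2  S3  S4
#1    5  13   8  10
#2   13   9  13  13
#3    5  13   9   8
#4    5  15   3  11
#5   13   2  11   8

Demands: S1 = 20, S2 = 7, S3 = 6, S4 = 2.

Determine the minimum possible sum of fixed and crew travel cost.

200

Open {#4, #5}: assign each demand point to its cheapest open site.
  S1→#4 20×5=100, S2→#5 7×2=14, S3→#4 6×3=18, S4→#5 2×8=16
  crew travel cost 148, fixed 52 → total 200.
Compare {#3, #4, #5}: crew travel cost 148 + fixed 64 = 212.
Compare {#1, #4, #5}: crew travel cost 148 + fixed 68 = 216.
Compare {#2, #4, #5}: crew travel cost 148 + fixed 68 = 216.
All other subsets cost ≥ 212. Minimum total cost: 200.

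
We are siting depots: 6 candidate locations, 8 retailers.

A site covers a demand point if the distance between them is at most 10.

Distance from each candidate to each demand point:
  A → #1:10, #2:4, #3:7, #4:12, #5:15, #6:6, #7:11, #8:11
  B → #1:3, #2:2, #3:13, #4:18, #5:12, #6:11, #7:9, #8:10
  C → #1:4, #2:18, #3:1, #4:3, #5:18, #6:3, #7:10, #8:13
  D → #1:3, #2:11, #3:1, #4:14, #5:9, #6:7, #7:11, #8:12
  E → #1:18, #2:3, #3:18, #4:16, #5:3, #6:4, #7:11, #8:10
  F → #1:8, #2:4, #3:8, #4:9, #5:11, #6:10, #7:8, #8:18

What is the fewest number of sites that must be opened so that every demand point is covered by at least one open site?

2

Coverage sets (demand points within 10 of each site):
  A: {#1, #2, #3, #6}
  B: {#1, #2, #7, #8}
  C: {#1, #3, #4, #6, #7}
  D: {#1, #3, #5, #6}
  E: {#2, #5, #6, #8}
  F: {#1, #2, #3, #4, #6, #7}
No single site covers all 8 demand points.
But {C, E} covers everything, so the minimum is 2.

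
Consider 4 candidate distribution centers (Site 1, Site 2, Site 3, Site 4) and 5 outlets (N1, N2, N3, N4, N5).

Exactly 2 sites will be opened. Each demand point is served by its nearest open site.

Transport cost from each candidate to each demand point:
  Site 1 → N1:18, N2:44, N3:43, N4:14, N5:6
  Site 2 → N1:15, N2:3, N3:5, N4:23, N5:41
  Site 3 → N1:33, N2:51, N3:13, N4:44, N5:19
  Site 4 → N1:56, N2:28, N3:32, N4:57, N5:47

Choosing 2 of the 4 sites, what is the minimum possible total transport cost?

Open {Site 1, Site 2}.
  N1→Site 2 15, N2→Site 2 3, N3→Site 2 5, N4→Site 1 14, N5→Site 1 6  ⇒ total 43.
Compare {Site 2, Site 3}: total 65.
Compare {Site 2, Site 4}: total 87.
No size-2 selection does better; minimum is 43.

43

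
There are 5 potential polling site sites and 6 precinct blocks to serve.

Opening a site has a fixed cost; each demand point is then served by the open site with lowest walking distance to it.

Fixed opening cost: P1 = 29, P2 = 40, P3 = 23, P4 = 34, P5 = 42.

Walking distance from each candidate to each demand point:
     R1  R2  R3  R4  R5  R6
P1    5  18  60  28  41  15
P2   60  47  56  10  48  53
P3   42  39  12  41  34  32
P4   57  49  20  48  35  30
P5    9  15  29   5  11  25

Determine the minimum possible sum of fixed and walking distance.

Open {P5}: assign each demand point to its cheapest open site.
  R1→P5 9, R2→P5 15, R3→P5 29, R4→P5 5, R5→P5 11, R6→P5 25
  walking distance 94, fixed 42 → total 136.
Compare {P3, P5}: walking distance 77 + fixed 65 = 142.
Compare {P1, P5}: walking distance 80 + fixed 71 = 151.
Compare {P1, P3, P5}: walking distance 63 + fixed 94 = 157.
All other subsets cost ≥ 142. Minimum total cost: 136.

136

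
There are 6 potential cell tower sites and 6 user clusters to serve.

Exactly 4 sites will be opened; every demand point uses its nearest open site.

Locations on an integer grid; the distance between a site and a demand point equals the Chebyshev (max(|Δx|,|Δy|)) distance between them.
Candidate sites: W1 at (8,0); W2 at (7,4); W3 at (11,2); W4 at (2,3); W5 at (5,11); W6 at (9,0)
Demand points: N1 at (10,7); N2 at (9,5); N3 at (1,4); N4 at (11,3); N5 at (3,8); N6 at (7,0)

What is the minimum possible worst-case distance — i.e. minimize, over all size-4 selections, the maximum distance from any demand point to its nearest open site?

Open {W1, W2, W4, W5}.
  Farthest demand point is N1 at distance 3 (to W2); all others are ≤ 3.
With {W2, W4, W5, W6} the worst case is 3.
With {W1, W2, W3, W4} the worst case is 4.
No size-4 selection achieves below 3.

3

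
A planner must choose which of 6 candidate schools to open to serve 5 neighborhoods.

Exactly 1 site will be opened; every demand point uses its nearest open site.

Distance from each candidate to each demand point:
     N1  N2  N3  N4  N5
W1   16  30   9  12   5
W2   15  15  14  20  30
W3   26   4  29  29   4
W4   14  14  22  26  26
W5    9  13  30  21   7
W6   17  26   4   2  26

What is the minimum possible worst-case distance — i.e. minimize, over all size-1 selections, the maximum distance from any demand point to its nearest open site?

Open {W4}.
  Farthest demand point is N4 at distance 26 (to W4); all others are ≤ 26.
With {W6} the worst case is 26.
With {W3} the worst case is 29.
No size-1 selection achieves below 26.

26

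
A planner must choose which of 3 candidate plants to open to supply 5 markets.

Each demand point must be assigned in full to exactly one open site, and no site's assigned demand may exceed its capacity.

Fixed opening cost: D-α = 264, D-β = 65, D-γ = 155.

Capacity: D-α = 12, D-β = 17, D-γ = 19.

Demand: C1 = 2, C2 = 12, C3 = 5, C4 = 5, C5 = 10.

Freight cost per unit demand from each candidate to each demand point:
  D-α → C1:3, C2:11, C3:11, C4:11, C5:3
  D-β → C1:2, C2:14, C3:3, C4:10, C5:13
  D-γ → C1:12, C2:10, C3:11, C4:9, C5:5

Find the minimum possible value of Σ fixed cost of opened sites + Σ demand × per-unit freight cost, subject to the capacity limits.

Open {D-β, D-γ}; cheapest assignment that respects the capacities:
  D-β (cap 17, load 17): C2, C3 — cost 12×14 + 5×3 = 183
  D-γ (cap 19, load 17): C1, C4, C5 — cost 2×12 + 5×9 + 10×5 = 119
  Shipping 302, fixed 220 → total 522.
  Any other capacity-feasible assignment to {D-β, D-γ} ships for at least 302.
Compare {D-α, D-β, D-γ}: its best feasible assignment gives total 698.
Every other set of open sites that can feasibly serve all demand totals ≥ 698 even under its best assignment. Minimum: 522.

522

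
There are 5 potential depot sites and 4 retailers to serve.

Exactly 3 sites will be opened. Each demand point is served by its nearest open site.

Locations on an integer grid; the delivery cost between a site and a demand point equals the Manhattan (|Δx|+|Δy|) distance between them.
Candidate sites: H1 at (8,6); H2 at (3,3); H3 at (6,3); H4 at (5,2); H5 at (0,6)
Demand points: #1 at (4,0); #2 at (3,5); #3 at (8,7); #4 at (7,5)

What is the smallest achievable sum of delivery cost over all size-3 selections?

Open {H1, H2, H4}.
  #1→H4 3, #2→H2 2, #3→H1 1, #4→H1 2  ⇒ total 8.
Compare {H1, H2, H3}: total 9.
Compare {H1, H2, H5}: total 9.
No size-3 selection does better; minimum is 8.

8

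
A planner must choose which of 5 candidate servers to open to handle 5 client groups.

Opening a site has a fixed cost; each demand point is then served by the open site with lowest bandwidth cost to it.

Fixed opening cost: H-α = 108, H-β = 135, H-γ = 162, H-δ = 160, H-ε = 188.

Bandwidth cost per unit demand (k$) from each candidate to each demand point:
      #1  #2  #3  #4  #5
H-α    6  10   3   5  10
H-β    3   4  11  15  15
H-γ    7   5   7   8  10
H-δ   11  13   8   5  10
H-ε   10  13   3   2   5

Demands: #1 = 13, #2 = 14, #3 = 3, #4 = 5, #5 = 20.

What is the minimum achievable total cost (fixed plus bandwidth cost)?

537

Open {H-β, H-ε}: assign each demand point to its cheapest open site.
  #1→H-β 13×3=39, #2→H-β 14×4=56, #3→H-ε 3×3=9, #4→H-ε 5×2=10, #5→H-ε 20×5=100
  bandwidth cost 214, fixed 323 → total 537.
Compare {H-α}: bandwidth cost 452 + fixed 108 = 560.
Compare {H-α, H-β}: bandwidth cost 329 + fixed 243 = 572.
Compare {H-γ}: bandwidth cost 422 + fixed 162 = 584.
All other subsets cost ≥ 560. Minimum total cost: 537.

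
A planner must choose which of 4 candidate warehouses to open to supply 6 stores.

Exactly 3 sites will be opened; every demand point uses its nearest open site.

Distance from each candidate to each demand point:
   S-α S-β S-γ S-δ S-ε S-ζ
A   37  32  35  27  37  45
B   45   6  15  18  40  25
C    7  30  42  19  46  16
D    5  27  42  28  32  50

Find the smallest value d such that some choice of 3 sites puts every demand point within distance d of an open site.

Open {A, B, D}.
  Farthest demand point is S-ε at distance 32 (to D); all others are ≤ 32.
With {B, C, D} the worst case is 32.
With {A, C, D} the worst case is 35.
No size-3 selection achieves below 32.

32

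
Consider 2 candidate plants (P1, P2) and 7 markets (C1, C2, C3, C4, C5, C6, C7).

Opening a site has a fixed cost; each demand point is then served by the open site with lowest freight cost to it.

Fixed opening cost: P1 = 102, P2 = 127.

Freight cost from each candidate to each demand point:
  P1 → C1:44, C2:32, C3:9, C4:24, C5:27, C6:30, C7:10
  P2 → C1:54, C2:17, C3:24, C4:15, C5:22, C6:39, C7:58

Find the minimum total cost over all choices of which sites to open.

Open {P1}: assign each demand point to its cheapest open site.
  C1→P1 44, C2→P1 32, C3→P1 9, C4→P1 24, C5→P1 27, C6→P1 30, C7→P1 10
  freight cost 176, fixed 102 → total 278.
Compare {P2}: freight cost 229 + fixed 127 = 356.
Compare {P1, P2}: freight cost 147 + fixed 229 = 376.

278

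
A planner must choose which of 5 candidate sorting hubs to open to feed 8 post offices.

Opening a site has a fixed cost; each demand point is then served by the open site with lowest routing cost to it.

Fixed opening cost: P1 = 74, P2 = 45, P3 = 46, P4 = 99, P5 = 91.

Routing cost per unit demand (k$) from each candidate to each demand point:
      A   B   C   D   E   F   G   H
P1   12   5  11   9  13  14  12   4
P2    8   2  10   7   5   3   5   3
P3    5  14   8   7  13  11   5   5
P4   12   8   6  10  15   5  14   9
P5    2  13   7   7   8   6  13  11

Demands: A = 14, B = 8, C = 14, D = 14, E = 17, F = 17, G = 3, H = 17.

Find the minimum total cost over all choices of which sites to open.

Open {P2, P5}: assign each demand point to its cheapest open site.
  A→P5 14×2=28, B→P2 8×2=16, C→P5 14×7=98, D→P2 14×7=98, E→P2 17×5=85, F→P2 17×3=51, G→P2 3×5=15, H→P2 17×3=51
  routing cost 442, fixed 136 → total 578.
Compare {P2, P3}: routing cost 498 + fixed 91 = 589.
Compare {P2}: routing cost 568 + fixed 45 = 613.
Compare {P2, P3, P5}: routing cost 442 + fixed 182 = 624.
All other subsets cost ≥ 589. Minimum total cost: 578.

578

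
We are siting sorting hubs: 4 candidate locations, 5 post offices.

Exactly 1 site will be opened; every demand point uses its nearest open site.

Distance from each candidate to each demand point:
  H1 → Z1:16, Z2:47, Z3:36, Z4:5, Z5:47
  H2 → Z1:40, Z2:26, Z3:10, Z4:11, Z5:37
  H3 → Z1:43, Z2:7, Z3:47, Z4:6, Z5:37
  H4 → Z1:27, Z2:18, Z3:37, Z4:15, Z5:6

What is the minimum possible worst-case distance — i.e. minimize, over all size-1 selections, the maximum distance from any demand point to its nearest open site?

37

Open {H4}.
  Farthest demand point is Z3 at distance 37 (to H4); all others are ≤ 37.
With {H2} the worst case is 40.
With {H1} the worst case is 47.
No size-1 selection achieves below 37.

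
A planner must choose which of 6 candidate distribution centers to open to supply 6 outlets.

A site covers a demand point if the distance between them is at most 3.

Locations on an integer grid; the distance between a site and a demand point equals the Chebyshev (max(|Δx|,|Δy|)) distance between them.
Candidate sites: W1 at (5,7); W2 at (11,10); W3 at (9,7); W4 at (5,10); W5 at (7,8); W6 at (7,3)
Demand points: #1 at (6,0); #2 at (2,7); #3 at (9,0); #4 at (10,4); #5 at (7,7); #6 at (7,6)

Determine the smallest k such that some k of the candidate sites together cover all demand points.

Coverage sets (demand points within 3 of each site):
  W1: {#2, #5, #6}
  W2: {}
  W3: {#4, #5, #6}
  W4: {#2, #5}
  W5: {#5, #6}
  W6: {#1, #3, #4, #6}
No single site covers all 6 demand points.
But {W1, W6} covers everything, so the minimum is 2.

2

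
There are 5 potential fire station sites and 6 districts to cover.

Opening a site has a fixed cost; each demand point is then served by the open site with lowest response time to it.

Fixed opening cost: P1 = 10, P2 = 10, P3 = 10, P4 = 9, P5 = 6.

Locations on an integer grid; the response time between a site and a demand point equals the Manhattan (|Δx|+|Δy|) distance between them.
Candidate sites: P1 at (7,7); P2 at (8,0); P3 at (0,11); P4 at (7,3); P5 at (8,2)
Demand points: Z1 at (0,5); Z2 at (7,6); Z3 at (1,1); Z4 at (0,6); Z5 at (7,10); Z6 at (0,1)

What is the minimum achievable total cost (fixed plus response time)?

Open {P1, P5}: assign each demand point to its cheapest open site.
  Z1→P1 9, Z2→P1 1, Z3→P5 8, Z4→P1 8, Z5→P1 3, Z6→P5 9
  response time 38, fixed 16 → total 54.
Compare {P4}: response time 46 + fixed 9 = 55.
Compare {P1}: response time 46 + fixed 10 = 56.
Compare {P1, P3}: response time 36 + fixed 20 = 56.
All other subsets cost ≥ 55. Minimum total cost: 54.

54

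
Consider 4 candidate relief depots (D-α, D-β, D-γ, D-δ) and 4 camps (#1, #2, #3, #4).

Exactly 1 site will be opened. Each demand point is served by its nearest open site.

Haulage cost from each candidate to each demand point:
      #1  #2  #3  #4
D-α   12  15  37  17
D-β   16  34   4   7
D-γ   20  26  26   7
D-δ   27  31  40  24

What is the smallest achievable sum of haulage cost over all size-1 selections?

Open {D-β}.
  #1→D-β 16, #2→D-β 34, #3→D-β 4, #4→D-β 7  ⇒ total 61.
Compare {D-γ}: total 79.
Compare {D-α}: total 81.
No size-1 selection does better; minimum is 61.

61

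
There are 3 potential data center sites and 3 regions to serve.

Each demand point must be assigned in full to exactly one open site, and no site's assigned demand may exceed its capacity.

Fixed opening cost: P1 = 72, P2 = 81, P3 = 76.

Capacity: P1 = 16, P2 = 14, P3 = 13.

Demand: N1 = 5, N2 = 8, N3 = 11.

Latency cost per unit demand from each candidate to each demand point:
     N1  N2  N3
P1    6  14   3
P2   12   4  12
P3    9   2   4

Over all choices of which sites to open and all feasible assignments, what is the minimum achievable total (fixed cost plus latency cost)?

227

Open {P1, P3}; cheapest assignment that respects the capacities:
  P1 (cap 16, load 16): N1, N3 — cost 5×6 + 11×3 = 63
  P3 (cap 13, load 8): N2 — cost 8×2 = 16
  Shipping 79, fixed 148 → total 227.
  Any other capacity-feasible assignment to {P1, P3} ships for at least 79.
Compare {P1, P2}: its best feasible assignment gives total 248.
Compare {P2, P3}: its best feasible assignment gives total 293.
Every other set of open sites that can feasibly serve all demand totals ≥ 248 even under its best assignment. Minimum: 227.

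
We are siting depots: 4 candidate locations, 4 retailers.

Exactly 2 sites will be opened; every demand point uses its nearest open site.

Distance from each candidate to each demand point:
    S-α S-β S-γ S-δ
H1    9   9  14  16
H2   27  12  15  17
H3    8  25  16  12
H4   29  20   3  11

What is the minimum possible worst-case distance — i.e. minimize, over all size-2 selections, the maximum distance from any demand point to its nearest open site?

Open {H1, H4}.
  Farthest demand point is S-δ at distance 11 (to H4); all others are ≤ 11.
With {H1, H3} the worst case is 14.
With {H2, H3} the worst case is 15.
No size-2 selection achieves below 11.

11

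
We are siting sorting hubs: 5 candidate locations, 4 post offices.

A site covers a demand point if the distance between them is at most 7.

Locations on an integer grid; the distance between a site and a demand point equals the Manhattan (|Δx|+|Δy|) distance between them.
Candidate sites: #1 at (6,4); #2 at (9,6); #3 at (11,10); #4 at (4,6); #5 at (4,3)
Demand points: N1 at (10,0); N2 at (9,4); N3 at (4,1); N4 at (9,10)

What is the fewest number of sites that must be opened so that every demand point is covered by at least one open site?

2

Coverage sets (demand points within 7 of each site):
  #1: {N2, N3}
  #2: {N1, N2, N4}
  #3: {N4}
  #4: {N2, N3}
  #5: {N2, N3}
No single site covers all 4 demand points.
But {#1, #2} covers everything, so the minimum is 2.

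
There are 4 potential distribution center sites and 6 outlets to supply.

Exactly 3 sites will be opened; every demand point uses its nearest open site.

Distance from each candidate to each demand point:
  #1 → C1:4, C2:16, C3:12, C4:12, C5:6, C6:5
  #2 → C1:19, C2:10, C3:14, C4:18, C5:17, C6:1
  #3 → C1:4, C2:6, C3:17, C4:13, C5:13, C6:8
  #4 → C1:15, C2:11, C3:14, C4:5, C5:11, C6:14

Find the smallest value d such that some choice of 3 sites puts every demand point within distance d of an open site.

Open {#1, #2, #3}.
  Farthest demand point is C3 at distance 12 (to #1); all others are ≤ 12.
With {#1, #2, #4} the worst case is 12.
With {#1, #3, #4} the worst case is 12.
No size-3 selection achieves below 12.

12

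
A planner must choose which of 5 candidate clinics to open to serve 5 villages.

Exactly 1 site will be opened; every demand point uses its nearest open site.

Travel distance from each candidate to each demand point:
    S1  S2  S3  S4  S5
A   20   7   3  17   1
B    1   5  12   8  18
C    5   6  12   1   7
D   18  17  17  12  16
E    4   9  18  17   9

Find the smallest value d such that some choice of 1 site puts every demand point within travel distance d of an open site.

Open {C}.
  Farthest demand point is S3 at travel distance 12 (to C); all others are ≤ 12.
With {B} the worst case is 18.
With {D} the worst case is 18.
No size-1 selection achieves below 12.

12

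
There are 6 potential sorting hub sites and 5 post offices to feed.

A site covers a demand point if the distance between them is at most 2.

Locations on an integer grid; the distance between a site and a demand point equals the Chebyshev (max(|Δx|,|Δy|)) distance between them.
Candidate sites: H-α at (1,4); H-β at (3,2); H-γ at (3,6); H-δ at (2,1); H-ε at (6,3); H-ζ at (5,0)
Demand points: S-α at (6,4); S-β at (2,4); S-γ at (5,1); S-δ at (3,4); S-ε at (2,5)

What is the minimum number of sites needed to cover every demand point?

Coverage sets (demand points within 2 of each site):
  H-α: {S-β, S-δ, S-ε}
  H-β: {S-β, S-γ, S-δ}
  H-γ: {S-β, S-δ, S-ε}
  H-δ: {}
  H-ε: {S-α, S-γ}
  H-ζ: {S-γ}
No single site covers all 5 demand points.
But {H-α, H-ε} covers everything, so the minimum is 2.

2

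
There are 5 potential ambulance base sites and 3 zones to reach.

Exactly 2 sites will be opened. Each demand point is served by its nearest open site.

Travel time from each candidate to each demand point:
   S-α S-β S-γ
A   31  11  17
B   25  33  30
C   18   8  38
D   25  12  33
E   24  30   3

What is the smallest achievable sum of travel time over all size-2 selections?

Open {C, E}.
  S-α→C 18, S-β→C 8, S-γ→E 3  ⇒ total 29.
Compare {A, E}: total 38.
Compare {D, E}: total 39.
No size-2 selection does better; minimum is 29.

29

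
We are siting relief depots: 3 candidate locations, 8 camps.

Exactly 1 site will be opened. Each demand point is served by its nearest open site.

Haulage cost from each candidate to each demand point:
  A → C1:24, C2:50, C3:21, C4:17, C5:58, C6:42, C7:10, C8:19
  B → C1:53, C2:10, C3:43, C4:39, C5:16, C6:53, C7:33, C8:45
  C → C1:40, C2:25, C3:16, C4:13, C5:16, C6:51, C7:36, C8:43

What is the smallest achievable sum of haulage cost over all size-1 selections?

Open {C}.
  C1→C 40, C2→C 25, C3→C 16, C4→C 13, C5→C 16, C6→C 51, C7→C 36, C8→C 43  ⇒ total 240.
Compare {A}: total 241.
Compare {B}: total 292.

240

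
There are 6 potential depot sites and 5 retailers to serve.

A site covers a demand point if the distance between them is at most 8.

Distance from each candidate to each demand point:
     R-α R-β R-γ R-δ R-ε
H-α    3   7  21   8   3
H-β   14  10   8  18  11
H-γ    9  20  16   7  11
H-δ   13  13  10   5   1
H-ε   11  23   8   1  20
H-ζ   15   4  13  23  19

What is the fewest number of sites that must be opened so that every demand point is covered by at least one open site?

2

Coverage sets (demand points within 8 of each site):
  H-α: {R-α, R-β, R-δ, R-ε}
  H-β: {R-γ}
  H-γ: {R-δ}
  H-δ: {R-δ, R-ε}
  H-ε: {R-γ, R-δ}
  H-ζ: {R-β}
No single site covers all 5 demand points.
But {H-α, H-β} covers everything, so the minimum is 2.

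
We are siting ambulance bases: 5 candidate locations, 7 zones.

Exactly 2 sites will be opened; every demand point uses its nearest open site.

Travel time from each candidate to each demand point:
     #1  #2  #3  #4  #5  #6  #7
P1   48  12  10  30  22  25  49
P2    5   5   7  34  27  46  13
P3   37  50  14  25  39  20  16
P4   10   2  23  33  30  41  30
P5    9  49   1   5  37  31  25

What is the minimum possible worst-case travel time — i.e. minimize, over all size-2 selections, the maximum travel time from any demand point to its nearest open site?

25

Open {P1, P5}.
  Farthest demand point is #6 at travel time 25 (to P1); all others are ≤ 25.
With {P2, P3} the worst case is 27.
With {P1, P2} the worst case is 30.
No size-2 selection achieves below 25.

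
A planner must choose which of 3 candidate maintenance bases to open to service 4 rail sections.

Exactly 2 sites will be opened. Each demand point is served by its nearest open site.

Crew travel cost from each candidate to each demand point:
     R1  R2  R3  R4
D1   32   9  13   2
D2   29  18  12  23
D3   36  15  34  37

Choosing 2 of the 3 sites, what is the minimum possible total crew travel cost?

52

Open {D1, D2}.
  R1→D2 29, R2→D1 9, R3→D2 12, R4→D1 2  ⇒ total 52.
Compare {D1, D3}: total 56.
Compare {D2, D3}: total 79.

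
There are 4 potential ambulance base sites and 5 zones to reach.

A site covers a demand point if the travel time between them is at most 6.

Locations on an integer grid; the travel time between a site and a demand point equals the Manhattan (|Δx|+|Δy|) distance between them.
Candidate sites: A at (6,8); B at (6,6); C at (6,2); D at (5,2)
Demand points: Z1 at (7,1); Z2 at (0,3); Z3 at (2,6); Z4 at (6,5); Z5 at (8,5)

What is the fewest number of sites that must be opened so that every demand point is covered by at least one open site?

Coverage sets (demand points within 6 of each site):
  A: {Z3, Z4, Z5}
  B: {Z1, Z3, Z4, Z5}
  C: {Z1, Z4, Z5}
  D: {Z1, Z2, Z4, Z5}
No single site covers all 5 demand points.
But {A, D} covers everything, so the minimum is 2.

2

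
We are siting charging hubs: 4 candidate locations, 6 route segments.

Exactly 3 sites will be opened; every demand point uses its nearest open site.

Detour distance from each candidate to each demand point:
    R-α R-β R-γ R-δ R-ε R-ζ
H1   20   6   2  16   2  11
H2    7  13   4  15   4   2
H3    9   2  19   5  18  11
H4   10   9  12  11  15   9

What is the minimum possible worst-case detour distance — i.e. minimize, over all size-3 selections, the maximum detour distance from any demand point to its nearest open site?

Open {H1, H2, H3}.
  Farthest demand point is R-α at detour distance 7 (to H2); all others are ≤ 7.
With {H2, H3, H4} the worst case is 7.
With {H1, H3, H4} the worst case is 9.
No size-3 selection achieves below 7.

7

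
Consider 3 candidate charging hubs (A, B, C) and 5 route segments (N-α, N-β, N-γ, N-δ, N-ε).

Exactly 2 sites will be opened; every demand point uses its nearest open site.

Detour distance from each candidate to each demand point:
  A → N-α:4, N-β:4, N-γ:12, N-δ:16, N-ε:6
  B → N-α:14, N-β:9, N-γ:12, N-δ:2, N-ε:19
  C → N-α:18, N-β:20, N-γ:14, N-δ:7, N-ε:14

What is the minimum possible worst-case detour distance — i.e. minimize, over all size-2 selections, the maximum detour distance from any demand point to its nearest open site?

12

Open {A, B}.
  Farthest demand point is N-γ at detour distance 12 (to A); all others are ≤ 12.
With {A, C} the worst case is 12.
With {B, C} the worst case is 14.
No size-2 selection achieves below 12.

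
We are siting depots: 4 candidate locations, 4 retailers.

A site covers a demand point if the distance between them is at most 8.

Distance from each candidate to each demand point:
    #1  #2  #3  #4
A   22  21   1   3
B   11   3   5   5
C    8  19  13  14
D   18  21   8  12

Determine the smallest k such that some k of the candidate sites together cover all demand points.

Coverage sets (demand points within 8 of each site):
  A: {#3, #4}
  B: {#2, #3, #4}
  C: {#1}
  D: {#3}
No single site covers all 4 demand points.
But {B, C} covers everything, so the minimum is 2.

2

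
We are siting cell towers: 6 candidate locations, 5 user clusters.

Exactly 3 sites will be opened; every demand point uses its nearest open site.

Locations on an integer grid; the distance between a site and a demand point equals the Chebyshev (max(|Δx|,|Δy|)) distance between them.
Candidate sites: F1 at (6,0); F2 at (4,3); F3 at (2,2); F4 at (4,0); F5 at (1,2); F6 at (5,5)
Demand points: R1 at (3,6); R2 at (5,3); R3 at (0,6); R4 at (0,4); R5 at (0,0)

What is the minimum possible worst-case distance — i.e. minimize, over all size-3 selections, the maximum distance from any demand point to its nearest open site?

4

Open {F1, F2, F3}.
  Farthest demand point is R3 at distance 4 (to F2); all others are ≤ 4.
With {F1, F2, F4} the worst case is 4.
With {F1, F2, F5} the worst case is 4.
No size-3 selection achieves below 4.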